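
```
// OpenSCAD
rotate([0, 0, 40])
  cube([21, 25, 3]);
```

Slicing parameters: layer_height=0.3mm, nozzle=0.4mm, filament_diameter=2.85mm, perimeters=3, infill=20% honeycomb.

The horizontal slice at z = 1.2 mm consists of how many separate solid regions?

1

At z = 1.2 mm: the 21×25 cube contributes its full rectangle; (whole slice rotated 40° about Z — lengths, areas and connectivity unchanged). The result has 1 disconnected region.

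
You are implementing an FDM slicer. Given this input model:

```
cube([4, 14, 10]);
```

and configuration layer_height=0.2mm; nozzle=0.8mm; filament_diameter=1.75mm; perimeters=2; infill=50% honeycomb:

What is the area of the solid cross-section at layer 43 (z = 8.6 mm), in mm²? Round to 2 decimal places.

At z = 8.6 mm: the 4×14 cube contributes its full rectangle (area 56.00 mm²). Overall, the cross-section is a single solid region. Net area = 56.00 mm².

56.00 mm²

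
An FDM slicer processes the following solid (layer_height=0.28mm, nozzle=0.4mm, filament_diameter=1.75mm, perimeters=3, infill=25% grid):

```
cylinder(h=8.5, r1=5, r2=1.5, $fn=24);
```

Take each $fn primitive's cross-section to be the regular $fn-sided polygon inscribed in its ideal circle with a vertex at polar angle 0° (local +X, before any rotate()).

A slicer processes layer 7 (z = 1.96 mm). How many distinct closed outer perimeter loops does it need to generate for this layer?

1

At z = 1.96 mm: the cone (r1=5→r2=1.5) has section circumradius 4.193 here — a regular 24-gon. The result has 1 disconnected region.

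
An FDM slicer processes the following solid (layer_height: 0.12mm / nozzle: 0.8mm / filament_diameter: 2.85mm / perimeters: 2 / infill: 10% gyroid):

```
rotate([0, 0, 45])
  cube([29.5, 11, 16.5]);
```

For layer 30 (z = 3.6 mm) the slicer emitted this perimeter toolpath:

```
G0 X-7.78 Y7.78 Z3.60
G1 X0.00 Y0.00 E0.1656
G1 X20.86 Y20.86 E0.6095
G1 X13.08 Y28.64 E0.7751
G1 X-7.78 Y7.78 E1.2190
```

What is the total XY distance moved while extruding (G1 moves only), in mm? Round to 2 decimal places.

Sum the Euclidean lengths of each G1 segment: total = 81.01 mm.

81.01 mm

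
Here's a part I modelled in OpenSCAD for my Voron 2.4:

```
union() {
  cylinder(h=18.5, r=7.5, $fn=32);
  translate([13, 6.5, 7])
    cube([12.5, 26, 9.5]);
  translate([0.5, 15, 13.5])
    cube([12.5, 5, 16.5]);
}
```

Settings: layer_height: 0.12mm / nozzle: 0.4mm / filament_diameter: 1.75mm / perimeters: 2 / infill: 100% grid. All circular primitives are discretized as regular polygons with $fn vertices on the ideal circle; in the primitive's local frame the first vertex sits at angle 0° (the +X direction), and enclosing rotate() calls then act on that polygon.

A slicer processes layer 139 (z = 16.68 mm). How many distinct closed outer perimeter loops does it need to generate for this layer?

At z = 16.68 mm: the cylinder: section is a regular 32-gon, circumradius r=7.5; the cube at (13, 6.5) does not reach this height (z outside [7, 16.5]); the cube at (0.5, 15) (footprint 12.5×5) is included at this height; Combining (union): the 2 present regions are separate (no shared area or edge), so areas and boundary lengths simply add and each stays a separate island — 2 connected regions. The result has 2 disconnected regions.

2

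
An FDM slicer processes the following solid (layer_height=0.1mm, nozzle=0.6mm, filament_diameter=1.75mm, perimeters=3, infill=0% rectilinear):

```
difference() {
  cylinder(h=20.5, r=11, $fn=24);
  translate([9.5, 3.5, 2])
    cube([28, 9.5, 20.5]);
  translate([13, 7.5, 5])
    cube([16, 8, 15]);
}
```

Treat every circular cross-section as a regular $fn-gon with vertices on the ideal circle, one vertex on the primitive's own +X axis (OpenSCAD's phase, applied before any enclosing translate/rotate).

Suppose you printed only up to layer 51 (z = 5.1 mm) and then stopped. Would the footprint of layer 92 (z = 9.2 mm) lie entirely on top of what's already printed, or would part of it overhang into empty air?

entirely on top

Compare the two slices. At z = 5.1: the r=11 cylinder contributes a regular 24-gon of circumradius 11 (area = (24/2)·11.000²·sin(360°/24) = 375.81 mm²); the cube at (9.5, 3.5) (footprint 28×9.5) is included at this height (area 266.00 mm²); the 16×8 cube at (13, 7.5) contributes its full rectangle (area 128.00 mm²); After the difference (first − rest): starting from the r=11 cylinder (375.81 mm²), the 28×9.5 cube at (9.5, 3.5) partially overlaps it — only the 0.88 mm² overlap (of its 266.00 mm²) is removed, clipping the outline; the 16×8 cube at (13, 7.5) misses the remaining region (no effect) — area = 374.92 mm². At z = 9.2: the r=11 cylinder contributes a regular 24-gon of circumradius 11 (area = (24/2)·11.000²·sin(360°/24) = 375.81 mm²); the cube at (9.5, 3.5) is present — its section is the full 28×9.5 rectangle (area 266.00 mm²); the cube at (13, 7.5) (footprint 16×8) is included at this height (area 128.00 mm²); Taking the first minus the rest: starting from the r=11 cylinder (375.81 mm²), the 28×9.5 cube at (9.5, 3.5) partially overlaps it — only the 0.88 mm² overlap (of its 266.00 mm²) is removed, clipping the outline; the 16×8 cube at (13, 7.5) misses the remaining region (no effect) — area = 374.92 mm². Checking containment: the cross-section at z = 9.2 is a subset of the cross-section at z = 5.1.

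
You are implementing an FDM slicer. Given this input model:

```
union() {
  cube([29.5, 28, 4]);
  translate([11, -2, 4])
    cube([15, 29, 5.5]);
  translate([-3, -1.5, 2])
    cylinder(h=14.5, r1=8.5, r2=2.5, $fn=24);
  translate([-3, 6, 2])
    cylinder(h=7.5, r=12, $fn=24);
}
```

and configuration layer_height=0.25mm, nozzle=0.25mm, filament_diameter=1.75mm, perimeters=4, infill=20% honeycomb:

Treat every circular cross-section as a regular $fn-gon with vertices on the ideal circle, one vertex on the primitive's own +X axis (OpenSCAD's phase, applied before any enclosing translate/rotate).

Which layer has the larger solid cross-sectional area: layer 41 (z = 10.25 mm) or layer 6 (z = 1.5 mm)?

layer 6 (z = 1.5 mm)

Layer 41 (z = 10.25): the cube is not intersected at this z (z outside [0, 4]); the cube at (11, -2) does not reach this height (z outside [4, 9.5]); the cone at (-3, -1.5) contributes a regular 24-gon of circumradius 5.086 (interpolated between r1=8.5 and r2=2.5 at t=0.569) (area = (24/2)·5.086²·sin(360°/24) = 80.35 mm²); the cylinder at (-3, 6) is absent (z outside [2, 9.5]); Merging all regions: only the cone at (-3, -1.5) is present, so the union is just that shape — area = 80.35 mm². So its area = 80.35 mm². Layer 6 (z = 1.5): the cube is present — its section is the full 29.5×28 rectangle (area 826.00 mm²); the cube at (11, -2) does not reach this height (z outside [4, 9.5]); the cone at (-3, -1.5) does not reach this height (z outside [2, 16.5]); the cylinder at (-3, 6) is absent (z outside [2, 9.5]); Combining (union): only the 29.5×28 cube is present, so the union is just that shape — area = 826.00 mm². So its area = 826.00 mm². Layer 6 is larger (826.00 vs 80.35 mm²).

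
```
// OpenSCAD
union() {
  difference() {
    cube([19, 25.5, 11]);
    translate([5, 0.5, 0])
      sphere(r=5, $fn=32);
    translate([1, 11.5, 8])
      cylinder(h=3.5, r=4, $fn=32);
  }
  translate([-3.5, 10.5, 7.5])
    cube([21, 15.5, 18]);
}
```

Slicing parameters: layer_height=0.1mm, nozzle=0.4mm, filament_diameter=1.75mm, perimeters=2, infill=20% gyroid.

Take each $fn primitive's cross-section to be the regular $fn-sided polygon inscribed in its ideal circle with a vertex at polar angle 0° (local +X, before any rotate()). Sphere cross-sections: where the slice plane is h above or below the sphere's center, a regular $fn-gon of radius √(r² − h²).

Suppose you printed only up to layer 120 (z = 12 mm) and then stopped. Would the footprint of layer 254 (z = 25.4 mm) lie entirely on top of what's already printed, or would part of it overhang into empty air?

entirely on top

Compare the two slices. At z = 12: the cube is absent (z outside [0, 11]); the sphere at (5, 0.5) is not intersected at this z (|z−center|=12.000 > r=5); the cylinder at (1, 11.5) does not reach this height (z outside [8, 11.5]); Subtracting the remaining from the first: the first operand is absent here, so nothing remains; the cube at (-3.5, 10.5) (footprint 21×15.5) is included at this height (area 325.50 mm²); Taking the union: only the 21×15.5 cube at (-3.5, 10.5) is present, so the union is just that shape — area = 325.50 mm². At z = 25.4: the cube is absent (z outside [0, 11]); the sphere at (5, 0.5) is absent (|z−center|=25.400 > r=5); the cylinder at (1, 11.5) is not intersected at this z (z outside [8, 11.5]); Taking the first minus the rest: the first operand is absent here, so nothing remains; the cube at (-3.5, 10.5) (footprint 21×15.5) is included at this height (area 325.50 mm²); Merging all regions: only the 21×15.5 cube at (-3.5, 10.5) is present, so the union is just that shape — area = 325.50 mm². Checking containment: the cross-section at z = 25.4 is a subset of the cross-section at z = 12.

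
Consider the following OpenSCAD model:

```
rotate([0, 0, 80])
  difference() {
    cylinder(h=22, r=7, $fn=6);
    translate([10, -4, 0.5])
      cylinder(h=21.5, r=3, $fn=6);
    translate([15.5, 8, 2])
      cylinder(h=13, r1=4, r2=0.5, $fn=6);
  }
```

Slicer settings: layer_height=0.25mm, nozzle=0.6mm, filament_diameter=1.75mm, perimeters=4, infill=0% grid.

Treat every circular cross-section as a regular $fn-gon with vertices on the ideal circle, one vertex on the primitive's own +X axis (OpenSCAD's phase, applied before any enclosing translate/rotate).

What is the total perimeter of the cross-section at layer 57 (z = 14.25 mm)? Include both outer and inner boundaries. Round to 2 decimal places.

42.00 mm

At z = 14.25 mm: the r=7 cylinder contributes a regular 6-gon of circumradius 7 (perimeter = 2·6·7.000·sin(180°/6) = 42.00 mm); the cylinder at (10, -4): section is a regular 6-gon, circumradius r=3 (perimeter = 2·6·3.000·sin(180°/6) = 18.00 mm); the cone at (15.5, 8) (r1=4→r2=0.5) has section circumradius 0.702 here — a regular 6-gon (perimeter = 2·6·0.702·sin(180°/6) = 4.21 mm); Taking the first minus the rest: starting from the r=7 cylinder, the r=3 cylinder at (10, -4) misses the remaining region (no effect); the cone at (15.5, 8) misses the remaining region (no effect) — boundary = 42.00 mm; (rotated 80° about Z; rotation is an isometry so areas/perimeters/island counts are preserved). Overall, the cross-section is a single solid region. Total boundary length (outer) = 42.00 mm.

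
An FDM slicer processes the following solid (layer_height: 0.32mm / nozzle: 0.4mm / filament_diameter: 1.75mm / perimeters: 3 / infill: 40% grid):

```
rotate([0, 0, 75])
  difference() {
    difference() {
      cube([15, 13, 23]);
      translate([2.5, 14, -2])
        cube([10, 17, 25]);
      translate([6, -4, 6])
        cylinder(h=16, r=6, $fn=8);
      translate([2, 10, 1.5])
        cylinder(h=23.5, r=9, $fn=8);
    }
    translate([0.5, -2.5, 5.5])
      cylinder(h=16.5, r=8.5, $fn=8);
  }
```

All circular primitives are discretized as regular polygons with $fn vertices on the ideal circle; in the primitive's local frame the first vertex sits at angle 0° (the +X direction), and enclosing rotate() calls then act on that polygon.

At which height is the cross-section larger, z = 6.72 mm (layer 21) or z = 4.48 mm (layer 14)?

Layer 21 (z = 6.72): the 15×13 cube contributes its full rectangle (area 195.00 mm²); the cube at (2.5, 14) (footprint 10×17) is included at this height (area 170.00 mm²); the r=6 cylinder at (6, -4) gives a regular 8-gon of circumradius 6 (constant along its height) (area = (8/2)·6.000²·sin(360°/8) = 101.82 mm²); the r=9 cylinder at (2, 10) contributes a regular 8-gon of circumradius 9 (area = (8/2)·9.000²·sin(360°/8) = 229.10 mm²); After the difference (first − rest): starting from the 15×13 cube (195.00 mm²), the 10×17 cube at (2.5, 14) misses the remaining region (no effect); the r=6 cylinder at (6, -4) partially overlaps it — only the 9.54 mm² overlap (of its 101.82 mm²) is removed, clipping the outline; the r=9 cylinder at (2, 10) partially overlaps it — only the 105.58 mm² overlap (of its 229.10 mm²) is removed, clipping the outline — area = 79.88 mm²; the r=8.5 cylinder at (0.5, -2.5) contributes a regular 8-gon of circumradius 8.5 (area = (8/2)·8.500²·sin(360°/8) = 204.35 mm²); Subtracting the remaining from the first: starting from the result so far (79.88 mm²), the r=8.5 cylinder at (0.5, -2.5) partially overlaps it — only the 6.48 mm² overlap (of its 204.35 mm²) is removed, clipping the outline — area = 73.39 mm²; (rotated 75° about Z; rotation is an isometry so areas/perimeters/island counts are preserved). So its area = 73.39 mm². Layer 14 (z = 4.48): the cube is present — its section is the full 15×13 rectangle (area 195.00 mm²); the cube at (2.5, 14) is present — its section is the full 10×17 rectangle (area 170.00 mm²); the cylinder at (6, -4) is not intersected at this z (z outside [6, 22]); the r=9 cylinder at (2, 10) gives a regular 8-gon of circumradius 9 (constant along its height) (area = (8/2)·9.000²·sin(360°/8) = 229.10 mm²); Subtracting the remaining from the first: starting from the 15×13 cube (195.00 mm²), the 10×17 cube at (2.5, 14) misses the remaining region (no effect); the r=9 cylinder at (2, 10) partially overlaps it — only the 105.58 mm² overlap (of its 229.10 mm²) is removed, clipping the outline — area = 89.42 mm²; the cylinder at (0.5, -2.5) is not intersected at this z (z outside [5.5, 22]); Subtracting the remaining from the first: none of the subtracted shapes is present at this height, so the result so far is unchanged — area = 89.42 mm²; (whole slice rotated 75° about Z — lengths, areas and connectivity unchanged). So its area = 89.42 mm². Layer 14 is larger (89.42 vs 73.39 mm²).

layer 14 (z = 4.48 mm)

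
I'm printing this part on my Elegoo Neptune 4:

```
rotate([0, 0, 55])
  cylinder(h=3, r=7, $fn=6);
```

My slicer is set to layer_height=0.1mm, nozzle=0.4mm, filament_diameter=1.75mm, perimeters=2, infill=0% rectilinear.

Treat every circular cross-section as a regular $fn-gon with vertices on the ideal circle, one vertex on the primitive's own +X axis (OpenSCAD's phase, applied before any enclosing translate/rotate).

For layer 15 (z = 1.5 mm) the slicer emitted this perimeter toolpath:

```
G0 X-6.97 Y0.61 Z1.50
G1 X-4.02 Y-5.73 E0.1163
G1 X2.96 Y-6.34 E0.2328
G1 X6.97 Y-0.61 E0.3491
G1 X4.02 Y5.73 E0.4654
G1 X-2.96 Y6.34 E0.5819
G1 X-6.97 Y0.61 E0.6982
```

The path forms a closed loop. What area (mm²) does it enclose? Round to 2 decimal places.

Apply the shoelace formula to the sequence of (X, Y) vertices; enclosed area = 127.22 mm².

127.22 mm²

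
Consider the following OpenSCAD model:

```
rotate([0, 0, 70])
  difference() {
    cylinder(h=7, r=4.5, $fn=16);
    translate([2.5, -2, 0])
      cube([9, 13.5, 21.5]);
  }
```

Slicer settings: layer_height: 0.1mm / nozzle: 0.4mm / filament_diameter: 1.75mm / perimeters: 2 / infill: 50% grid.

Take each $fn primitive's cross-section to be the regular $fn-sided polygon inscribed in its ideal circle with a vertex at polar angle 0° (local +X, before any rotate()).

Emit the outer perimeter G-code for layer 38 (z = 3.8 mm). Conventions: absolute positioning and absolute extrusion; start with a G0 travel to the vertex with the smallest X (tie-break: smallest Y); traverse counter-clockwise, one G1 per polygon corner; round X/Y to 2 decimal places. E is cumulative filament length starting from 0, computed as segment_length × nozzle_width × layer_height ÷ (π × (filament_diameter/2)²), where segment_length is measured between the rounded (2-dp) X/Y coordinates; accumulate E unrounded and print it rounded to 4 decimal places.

G0 X-4.50 Y-0.20 Z3.80
G1 X-4.08 Y-1.90 E0.0291
G1 X-3.04 Y-3.32 E0.0584
G1 X-1.54 Y-4.23 E0.0876
G1 X0.20 Y-4.50 E0.1169
G1 X1.90 Y-4.08 E0.1460
G1 X3.32 Y-3.04 E0.1752
G1 X4.23 Y-1.54 E0.2044
G1 X4.50 Y0.20 E0.2337
G1 X4.08 Y1.90 E0.2628
G1 X3.24 Y3.05 E0.2865
G1 X2.73 Y1.67 E0.3110
G1 X-2.56 Y3.59 E0.4046
G1 X-3.32 Y3.04 E0.4202
G1 X-4.23 Y1.54 E0.4493
G1 X-4.50 Y-0.20 E0.4786

At z = 3.8 mm: the r=4.5 cylinder gives a regular 16-gon of circumradius 4.5 (constant along its height); the cube at (2.5, -2) is present — its section is the full 9×13.5 rectangle; After the difference (first − rest): starting from the r=4.5 cylinder, the 9×13.5 cube at (2.5, -2) partially overlaps it — only the 8.60 mm² overlap (of its 121.50 mm²) is removed, clipping the outline — 1 connected region; (whole slice rotated 70° about Z — lengths, areas and connectivity unchanged). The outline is a single polygon with 15 vertices. Extrusion per mm of travel: 0.4 × 0.1 / (π × 0.875²) = 0.016630. Accumulating E over each segment gives final E = 0.4786.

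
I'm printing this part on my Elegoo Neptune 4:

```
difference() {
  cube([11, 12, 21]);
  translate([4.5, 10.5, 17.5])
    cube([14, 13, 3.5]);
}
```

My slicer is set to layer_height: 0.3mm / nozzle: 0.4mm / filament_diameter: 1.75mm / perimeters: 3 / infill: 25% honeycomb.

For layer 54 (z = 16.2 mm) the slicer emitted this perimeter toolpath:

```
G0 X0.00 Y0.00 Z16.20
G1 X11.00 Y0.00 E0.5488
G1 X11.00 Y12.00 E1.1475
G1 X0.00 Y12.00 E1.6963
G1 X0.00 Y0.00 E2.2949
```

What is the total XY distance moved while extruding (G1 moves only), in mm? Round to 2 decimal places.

46.00 mm

Sum the Euclidean lengths of each G1 segment: total = 46.00 mm.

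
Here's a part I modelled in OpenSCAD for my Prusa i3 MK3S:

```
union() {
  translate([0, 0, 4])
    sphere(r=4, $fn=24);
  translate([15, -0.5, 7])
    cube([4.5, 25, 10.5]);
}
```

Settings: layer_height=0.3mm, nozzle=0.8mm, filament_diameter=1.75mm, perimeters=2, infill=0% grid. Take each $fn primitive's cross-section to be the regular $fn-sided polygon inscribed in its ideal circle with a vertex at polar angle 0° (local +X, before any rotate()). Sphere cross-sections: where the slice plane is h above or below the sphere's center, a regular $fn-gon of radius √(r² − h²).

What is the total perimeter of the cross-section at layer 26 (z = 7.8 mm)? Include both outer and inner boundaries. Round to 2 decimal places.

At z = 7.8 mm: the r=4 sphere contributes a regular 24-gon of circumradius √(4²−3.8²) = 1.249 (perimeter = 2·24·1.249·sin(180°/24) = 7.83 mm); the 4.5×25 cube at (15, -0.5) contributes its full rectangle (perimeter 59.00 mm); Combining (union): the 2 present regions are separate (no shared area or edge), so areas and boundary lengths simply add and each stays a separate island — boundary = 66.83 mm. Overall, the cross-section has 2 separate islands. Total boundary length (outer) = 66.83 mm.

66.83 mm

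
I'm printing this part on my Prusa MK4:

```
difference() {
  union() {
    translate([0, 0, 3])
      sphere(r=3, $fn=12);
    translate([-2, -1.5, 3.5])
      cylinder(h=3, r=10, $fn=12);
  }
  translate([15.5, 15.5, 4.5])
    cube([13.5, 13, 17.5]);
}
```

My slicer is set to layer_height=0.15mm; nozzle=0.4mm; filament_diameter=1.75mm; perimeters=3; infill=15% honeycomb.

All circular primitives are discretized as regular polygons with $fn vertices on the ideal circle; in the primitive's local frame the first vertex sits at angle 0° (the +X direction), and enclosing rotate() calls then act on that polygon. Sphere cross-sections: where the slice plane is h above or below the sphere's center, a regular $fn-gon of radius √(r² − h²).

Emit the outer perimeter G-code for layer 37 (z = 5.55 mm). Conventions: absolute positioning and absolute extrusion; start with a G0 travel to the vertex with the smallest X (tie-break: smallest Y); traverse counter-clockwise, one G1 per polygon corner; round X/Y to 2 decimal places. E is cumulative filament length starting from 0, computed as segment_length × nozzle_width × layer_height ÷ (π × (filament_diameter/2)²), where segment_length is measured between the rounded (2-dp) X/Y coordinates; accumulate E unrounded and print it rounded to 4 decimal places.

At z = 5.55 mm: the r=3 sphere contributes a regular 12-gon of circumradius √(3²−2.55²) = 1.580; the r=10 cylinder at (-2, -1.5) contributes a regular 12-gon of circumradius 10; Merging all regions: the r=3 sphere lies entirely inside the r=10 cylinder at (-2, -1.5), so the union is just the r=10 cylinder at (-2, -1.5) — 1 connected region; the cube at (15.5, 15.5) is present — its section is the full 13.5×13 rectangle; Taking the first minus the rest: starting from that combined region, the 13.5×13 cube at (15.5, 15.5) misses the remaining region (no effect) — 1 connected region. The outline is a single polygon with 12 vertices. Extrusion per mm of travel: 0.4 × 0.15 / (π × 0.875²) = 0.024945. Accumulating E over each segment gives final E = 1.5495.

G0 X-12.00 Y-1.50 Z5.55
G1 X-10.66 Y-6.50 E0.1291
G1 X-7.00 Y-10.16 E0.2582
G1 X-2.00 Y-11.50 E0.3874
G1 X3.00 Y-10.16 E0.5165
G1 X6.66 Y-6.50 E0.6456
G1 X8.00 Y-1.50 E0.7747
G1 X6.66 Y3.50 E0.9039
G1 X3.00 Y7.16 E1.0330
G1 X-2.00 Y8.50 E1.1621
G1 X-7.00 Y7.16 E1.2912
G1 X-10.66 Y3.50 E1.4204
G1 X-12.00 Y-1.50 E1.5495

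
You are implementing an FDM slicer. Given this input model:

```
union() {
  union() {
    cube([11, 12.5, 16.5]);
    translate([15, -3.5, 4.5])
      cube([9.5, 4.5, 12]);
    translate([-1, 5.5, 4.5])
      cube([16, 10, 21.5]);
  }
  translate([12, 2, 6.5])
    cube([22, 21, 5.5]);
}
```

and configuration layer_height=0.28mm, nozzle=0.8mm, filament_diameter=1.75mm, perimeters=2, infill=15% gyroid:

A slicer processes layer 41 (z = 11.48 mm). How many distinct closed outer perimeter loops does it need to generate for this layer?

2

At z = 11.48 mm: the 11×12.5 cube contributes its full rectangle; the cube at (15, -3.5) (footprint 9.5×4.5) is included at this height; the cube at (-1, 5.5) is present — its section is the full 16×10 rectangle; Taking the union: the regions partially overlap (shared area 77.00 mm²), so overlapping operands fuse into one piece — 2 connected regions; the cube at (12, 2) (footprint 22×21) is included at this height; Combining (union): the regions partially overlap (shared area 30.00 mm²), so overlapping operands fuse into one piece — 2 connected regions. The result has 2 disconnected regions.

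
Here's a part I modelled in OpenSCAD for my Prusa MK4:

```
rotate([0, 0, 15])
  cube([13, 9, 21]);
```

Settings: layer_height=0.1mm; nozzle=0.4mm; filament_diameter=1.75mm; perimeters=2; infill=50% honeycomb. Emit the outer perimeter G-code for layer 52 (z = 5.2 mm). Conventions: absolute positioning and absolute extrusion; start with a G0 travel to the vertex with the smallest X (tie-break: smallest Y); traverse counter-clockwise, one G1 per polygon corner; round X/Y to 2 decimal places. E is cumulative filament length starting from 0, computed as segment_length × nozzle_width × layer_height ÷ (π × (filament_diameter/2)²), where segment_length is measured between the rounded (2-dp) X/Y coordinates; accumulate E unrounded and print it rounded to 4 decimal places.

At z = 5.2 mm: the 13×9 cube contributes its full rectangle; (whole slice rotated 15° about Z — lengths, areas and connectivity unchanged). The outline is a single polygon with 4 vertices. Extrusion per mm of travel: 0.4 × 0.1 / (π × 0.875²) = 0.016630. Accumulating E over each segment gives final E = 0.7319.

G0 X-2.33 Y8.69 Z5.20
G1 X0.00 Y0.00 E0.1496
G1 X12.56 Y3.36 E0.3658
G1 X10.23 Y12.06 E0.5156
G1 X-2.33 Y8.69 E0.7319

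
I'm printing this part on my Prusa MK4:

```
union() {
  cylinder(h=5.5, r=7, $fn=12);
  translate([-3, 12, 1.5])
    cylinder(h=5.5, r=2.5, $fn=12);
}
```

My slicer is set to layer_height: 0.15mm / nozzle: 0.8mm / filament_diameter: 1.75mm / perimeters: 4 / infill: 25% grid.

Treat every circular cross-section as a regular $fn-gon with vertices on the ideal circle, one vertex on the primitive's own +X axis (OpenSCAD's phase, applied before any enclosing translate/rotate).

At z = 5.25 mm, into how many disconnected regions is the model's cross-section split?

2

At z = 5.25 mm: the r=7 cylinder gives a regular 12-gon of circumradius 7 (constant along its height); the r=2.5 cylinder at (-3, 12) gives a regular 12-gon of circumradius 2.5 (constant along its height); Combining (union): the 2 present regions are separate (no shared area or edge), so areas and boundary lengths simply add and each stays a separate island — 2 connected regions. The result has 2 disconnected regions.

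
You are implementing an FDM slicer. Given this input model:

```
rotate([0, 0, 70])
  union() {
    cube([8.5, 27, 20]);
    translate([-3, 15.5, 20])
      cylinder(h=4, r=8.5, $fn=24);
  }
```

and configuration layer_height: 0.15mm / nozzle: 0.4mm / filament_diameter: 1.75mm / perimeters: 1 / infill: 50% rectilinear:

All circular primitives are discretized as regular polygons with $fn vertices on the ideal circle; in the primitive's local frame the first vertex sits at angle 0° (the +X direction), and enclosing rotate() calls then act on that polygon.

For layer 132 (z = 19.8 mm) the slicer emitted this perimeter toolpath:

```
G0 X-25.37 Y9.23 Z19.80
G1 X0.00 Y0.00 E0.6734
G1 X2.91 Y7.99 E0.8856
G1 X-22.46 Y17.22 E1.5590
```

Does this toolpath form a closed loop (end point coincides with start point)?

Start point (G0): (-25.37, 9.23). End point (last G1): the path does not return to the start — open.

no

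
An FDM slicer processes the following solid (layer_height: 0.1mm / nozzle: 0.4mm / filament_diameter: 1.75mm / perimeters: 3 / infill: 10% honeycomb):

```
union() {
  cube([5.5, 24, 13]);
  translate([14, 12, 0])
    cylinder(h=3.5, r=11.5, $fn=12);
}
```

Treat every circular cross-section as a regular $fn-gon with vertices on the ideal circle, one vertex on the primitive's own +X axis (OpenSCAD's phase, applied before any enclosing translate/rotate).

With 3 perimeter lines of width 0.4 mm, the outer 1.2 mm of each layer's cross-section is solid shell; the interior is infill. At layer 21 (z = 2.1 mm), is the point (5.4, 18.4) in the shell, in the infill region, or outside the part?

At z = 2.1 mm: the cube is present — its section is the full 5.5×24 rectangle; the cylinder at (14, 12): section is a regular 12-gon, circumradius r=11.5; Taking the union: the regions partially overlap (shared area 27.77 mm²), so overlapping operands fuse into one piece — 1 connected region. Overall, the cross-section is a single solid region. The nearest boundary edge runs (5.50, 24.00)→(5.50, 19.21); distance from the point to it = 0.82 mm. The point is inside the cross-section, 0.82 mm from the nearest boundary — within the 1.2 mm shell band (3 × 0.4).

shell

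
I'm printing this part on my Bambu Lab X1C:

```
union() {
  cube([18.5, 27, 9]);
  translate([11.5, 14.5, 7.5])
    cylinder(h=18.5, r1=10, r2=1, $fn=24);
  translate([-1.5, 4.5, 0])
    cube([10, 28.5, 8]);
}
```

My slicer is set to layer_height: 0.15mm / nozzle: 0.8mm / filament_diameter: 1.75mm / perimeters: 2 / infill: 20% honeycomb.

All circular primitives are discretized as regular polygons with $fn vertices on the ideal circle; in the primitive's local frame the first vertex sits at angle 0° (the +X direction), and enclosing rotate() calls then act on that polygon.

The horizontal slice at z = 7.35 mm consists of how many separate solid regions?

1

At z = 7.35 mm: the 18.5×27 cube contributes its full rectangle; the cone at (11.5, 14.5) is not intersected at this z (z outside [7.5, 26]); the cube at (-1.5, 4.5) (footprint 10×28.5) is included at this height; Combining (union): the regions partially overlap (shared area 191.25 mm²), so overlapping operands fuse into one piece — 1 connected region. The result has 1 disconnected region.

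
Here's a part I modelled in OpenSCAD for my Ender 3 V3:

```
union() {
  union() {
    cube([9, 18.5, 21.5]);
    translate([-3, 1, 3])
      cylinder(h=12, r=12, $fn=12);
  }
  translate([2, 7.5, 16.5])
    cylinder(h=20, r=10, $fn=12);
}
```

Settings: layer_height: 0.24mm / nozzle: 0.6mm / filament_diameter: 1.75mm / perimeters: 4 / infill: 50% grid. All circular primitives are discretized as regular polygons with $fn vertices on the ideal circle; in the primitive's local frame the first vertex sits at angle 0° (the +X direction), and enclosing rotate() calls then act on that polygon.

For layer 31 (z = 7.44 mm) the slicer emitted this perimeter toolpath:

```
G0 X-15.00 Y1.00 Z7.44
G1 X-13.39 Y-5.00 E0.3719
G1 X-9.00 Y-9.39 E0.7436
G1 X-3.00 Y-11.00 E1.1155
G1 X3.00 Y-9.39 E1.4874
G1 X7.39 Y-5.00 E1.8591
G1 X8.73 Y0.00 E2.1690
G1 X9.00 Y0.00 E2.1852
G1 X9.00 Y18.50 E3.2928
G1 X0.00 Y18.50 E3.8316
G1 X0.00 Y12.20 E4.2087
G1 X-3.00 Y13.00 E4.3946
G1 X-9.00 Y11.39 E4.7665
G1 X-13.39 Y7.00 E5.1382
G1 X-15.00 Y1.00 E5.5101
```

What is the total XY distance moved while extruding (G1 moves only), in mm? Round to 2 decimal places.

92.04 mm

Sum the Euclidean lengths of each G1 segment: total = 92.04 mm.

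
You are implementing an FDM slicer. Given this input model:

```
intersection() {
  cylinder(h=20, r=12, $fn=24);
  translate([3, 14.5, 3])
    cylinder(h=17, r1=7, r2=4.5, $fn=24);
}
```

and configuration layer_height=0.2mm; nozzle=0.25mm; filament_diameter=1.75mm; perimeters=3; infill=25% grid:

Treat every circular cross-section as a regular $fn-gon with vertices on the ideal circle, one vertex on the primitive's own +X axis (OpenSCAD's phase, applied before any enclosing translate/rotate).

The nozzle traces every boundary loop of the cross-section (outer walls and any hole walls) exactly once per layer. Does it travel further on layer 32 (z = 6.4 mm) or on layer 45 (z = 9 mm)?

layer 32 (z = 6.4 mm)

Layer 32 (z = 6.4): the r=12 cylinder contributes a regular 24-gon of circumradius 12 (perimeter = 2·24·12.000·sin(180°/24) = 75.18 mm); the cone at (3, 14.5): at t=0.200 of its height the radius interpolates to r₁+(r₂−r₁)t = 6.500, giving a regular 24-gon of that circumradius (perimeter = 2·24·6.500·sin(180°/24) = 40.72 mm); Taking the intersection: the cone at (3, 14.5) partially overlaps the r=12 cylinder; clipping to the common part keeps 25.08 mm² — boundary = 22.17 mm. So its perimeter = 22.17 mm. Layer 45 (z = 9): the r=12 cylinder contributes a regular 24-gon of circumradius 12 (perimeter = 2·24·12.000·sin(180°/24) = 75.18 mm); the cone at (3, 14.5): at t=0.353 of its height the radius interpolates to r₁+(r₂−r₁)t = 6.118, giving a regular 24-gon of that circumradius (perimeter = 2·24·6.118·sin(180°/24) = 38.33 mm); Taking the intersection: the cone at (3, 14.5) partially overlaps the r=12 cylinder; clipping to the common part keeps 20.82 mm² — boundary = 20.49 mm. So its perimeter = 20.49 mm. Layer 32 is larger (22.17 vs 20.49 mm).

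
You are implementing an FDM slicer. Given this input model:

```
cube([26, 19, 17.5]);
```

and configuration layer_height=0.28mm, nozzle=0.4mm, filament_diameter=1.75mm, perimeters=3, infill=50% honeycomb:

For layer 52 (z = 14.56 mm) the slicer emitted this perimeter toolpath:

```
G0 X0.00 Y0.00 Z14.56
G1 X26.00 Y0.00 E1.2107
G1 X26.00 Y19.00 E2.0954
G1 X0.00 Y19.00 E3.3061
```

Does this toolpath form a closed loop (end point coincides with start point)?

Start point (G0): (0.00, 0.00). End point (last G1): the path does not return to the start — open.

no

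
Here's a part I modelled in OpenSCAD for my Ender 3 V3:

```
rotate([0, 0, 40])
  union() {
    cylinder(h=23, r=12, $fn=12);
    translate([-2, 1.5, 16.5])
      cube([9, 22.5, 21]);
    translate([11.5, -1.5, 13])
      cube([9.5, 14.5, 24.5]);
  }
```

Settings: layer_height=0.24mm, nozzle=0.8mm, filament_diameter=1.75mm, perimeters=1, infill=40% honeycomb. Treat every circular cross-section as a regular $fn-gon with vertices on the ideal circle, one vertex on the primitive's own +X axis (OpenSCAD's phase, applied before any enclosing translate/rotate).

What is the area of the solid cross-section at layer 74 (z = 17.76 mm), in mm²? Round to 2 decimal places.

At z = 17.76 mm: the cylinder: section is a regular 12-gon, circumradius r=12 (area = (12/2)·12.000²·sin(360°/12) = 432.00 mm²); the 9×22.5 cube at (-2, 1.5) contributes its full rectangle (area 202.50 mm²); the cube at (11.5, -1.5) (footprint 9.5×14.5) is included at this height (area 137.75 mm²); Merging all regions: the regions partially overlap — summed areas 772.25 mm² minus the doubly-counted overlap 87.95 mm² gives 684.30 mm² — area = 684.30 mm²; (whole slice rotated 40° about Z — lengths, areas and connectivity unchanged). Overall, the cross-section is a single solid region. Net area = 684.30 mm².

684.30 mm²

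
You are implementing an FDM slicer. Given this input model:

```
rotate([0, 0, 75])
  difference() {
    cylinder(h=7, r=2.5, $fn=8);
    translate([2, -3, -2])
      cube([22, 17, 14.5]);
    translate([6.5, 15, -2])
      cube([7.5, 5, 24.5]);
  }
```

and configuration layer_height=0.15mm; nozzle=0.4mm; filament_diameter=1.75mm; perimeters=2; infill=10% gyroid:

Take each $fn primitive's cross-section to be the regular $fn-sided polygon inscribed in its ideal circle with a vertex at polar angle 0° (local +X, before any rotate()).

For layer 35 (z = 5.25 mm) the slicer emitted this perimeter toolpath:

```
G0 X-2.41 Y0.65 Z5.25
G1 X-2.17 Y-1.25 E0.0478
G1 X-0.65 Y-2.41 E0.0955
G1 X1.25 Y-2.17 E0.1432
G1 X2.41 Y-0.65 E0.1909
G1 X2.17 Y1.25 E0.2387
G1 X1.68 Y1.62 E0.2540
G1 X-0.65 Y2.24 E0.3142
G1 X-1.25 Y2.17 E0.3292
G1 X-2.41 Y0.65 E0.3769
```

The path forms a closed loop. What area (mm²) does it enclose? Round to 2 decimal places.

17.07 mm²

Apply the shoelace formula to the sequence of (X, Y) vertices; enclosed area = 17.07 mm².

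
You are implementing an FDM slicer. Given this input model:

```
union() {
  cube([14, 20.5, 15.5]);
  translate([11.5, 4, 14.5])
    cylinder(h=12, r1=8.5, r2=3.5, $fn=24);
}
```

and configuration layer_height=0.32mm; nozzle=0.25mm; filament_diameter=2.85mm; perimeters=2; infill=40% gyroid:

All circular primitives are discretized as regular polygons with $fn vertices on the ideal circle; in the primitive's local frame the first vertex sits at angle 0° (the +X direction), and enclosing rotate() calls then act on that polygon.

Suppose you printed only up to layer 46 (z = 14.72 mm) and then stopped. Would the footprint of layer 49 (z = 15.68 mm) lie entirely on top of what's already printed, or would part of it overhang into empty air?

entirely on top

Compare the two slices. At z = 14.72: the cube is present — its section is the full 14×20.5 rectangle (area 287.00 mm²); the cone at (11.5, 4) contributes a regular 24-gon of circumradius 8.408 (interpolated between r1=8.5 and r2=3.5 at t=0.018) (area = (24/2)·8.408²·sin(360°/24) = 219.58 mm²); Taking the union: the regions partially overlap — summed areas 506.58 mm² minus the doubly-counted overlap 117.60 mm² gives 388.98 mm² — area = 388.98 mm². At z = 15.68: the cube is absent (z outside [0, 15.5]); the cone at (11.5, 4) (r1=8.5→r2=3.5) has section circumradius 8.008 here — a regular 24-gon (area = (24/2)·8.008²·sin(360°/24) = 199.19 mm²); Combining (union): only the cone at (11.5, 4) is present, so the union is just that shape — area = 199.19 mm². Checking containment: the cross-section at z = 15.68 is a subset of the cross-section at z = 14.72.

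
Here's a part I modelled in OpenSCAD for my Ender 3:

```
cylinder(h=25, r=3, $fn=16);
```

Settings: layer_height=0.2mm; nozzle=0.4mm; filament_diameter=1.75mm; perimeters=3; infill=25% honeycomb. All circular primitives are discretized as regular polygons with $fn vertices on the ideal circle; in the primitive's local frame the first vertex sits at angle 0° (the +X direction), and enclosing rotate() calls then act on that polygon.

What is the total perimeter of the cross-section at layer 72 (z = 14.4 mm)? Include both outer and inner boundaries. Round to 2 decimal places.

18.73 mm

At z = 14.4 mm: the r=3 cylinder contributes a regular 16-gon of circumradius 3 (perimeter = 2·16·3.000·sin(180°/16) = 18.73 mm). Overall, the cross-section is a single solid region. Total boundary length (outer) = 18.73 mm.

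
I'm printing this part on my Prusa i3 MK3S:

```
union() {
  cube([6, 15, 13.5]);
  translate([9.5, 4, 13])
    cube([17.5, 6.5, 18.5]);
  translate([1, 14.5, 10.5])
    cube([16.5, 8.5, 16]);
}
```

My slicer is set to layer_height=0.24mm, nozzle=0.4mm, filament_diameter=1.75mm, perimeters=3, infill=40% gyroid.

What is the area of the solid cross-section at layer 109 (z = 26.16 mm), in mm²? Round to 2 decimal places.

At z = 26.16 mm: the cube is not intersected at this z (z outside [0, 13.5]); the cube at (9.5, 4) (footprint 17.5×6.5) is included at this height (area 113.75 mm²); the cube at (1, 14.5) (footprint 16.5×8.5) is included at this height (area 140.25 mm²); Taking the union: the 2 present regions are separate (no shared area or edge), so areas and boundary lengths simply add and each stays a separate island — area = 254.00 mm². Overall, the cross-section has 2 separate islands. Net area = 254.00 mm².

254.00 mm²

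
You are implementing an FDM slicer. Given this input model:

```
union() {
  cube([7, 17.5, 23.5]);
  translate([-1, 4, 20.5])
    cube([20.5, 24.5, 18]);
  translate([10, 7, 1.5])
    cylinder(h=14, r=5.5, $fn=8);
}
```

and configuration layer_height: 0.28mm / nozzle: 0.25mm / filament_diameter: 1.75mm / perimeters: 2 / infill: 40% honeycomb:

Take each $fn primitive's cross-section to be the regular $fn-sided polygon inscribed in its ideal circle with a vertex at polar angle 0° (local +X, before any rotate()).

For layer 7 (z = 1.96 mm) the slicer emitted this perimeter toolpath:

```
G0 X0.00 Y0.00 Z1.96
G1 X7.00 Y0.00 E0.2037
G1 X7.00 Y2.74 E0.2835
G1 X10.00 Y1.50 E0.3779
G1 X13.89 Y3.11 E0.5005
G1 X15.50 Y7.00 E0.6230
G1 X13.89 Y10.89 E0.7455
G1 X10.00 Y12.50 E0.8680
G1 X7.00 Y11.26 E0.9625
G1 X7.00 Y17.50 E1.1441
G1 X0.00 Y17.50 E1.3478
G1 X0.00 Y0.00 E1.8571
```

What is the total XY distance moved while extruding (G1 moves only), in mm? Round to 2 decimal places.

Sum the Euclidean lengths of each G1 segment: total = 63.81 mm.

63.81 mm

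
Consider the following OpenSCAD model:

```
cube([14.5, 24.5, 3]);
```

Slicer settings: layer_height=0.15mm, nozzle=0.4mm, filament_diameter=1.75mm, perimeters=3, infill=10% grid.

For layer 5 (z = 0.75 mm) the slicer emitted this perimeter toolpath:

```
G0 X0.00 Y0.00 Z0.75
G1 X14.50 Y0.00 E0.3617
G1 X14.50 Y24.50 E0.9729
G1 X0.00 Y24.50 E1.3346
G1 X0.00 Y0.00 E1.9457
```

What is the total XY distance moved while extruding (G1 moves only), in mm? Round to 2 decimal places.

78.00 mm

Sum the Euclidean lengths of each G1 segment: total = 78.00 mm.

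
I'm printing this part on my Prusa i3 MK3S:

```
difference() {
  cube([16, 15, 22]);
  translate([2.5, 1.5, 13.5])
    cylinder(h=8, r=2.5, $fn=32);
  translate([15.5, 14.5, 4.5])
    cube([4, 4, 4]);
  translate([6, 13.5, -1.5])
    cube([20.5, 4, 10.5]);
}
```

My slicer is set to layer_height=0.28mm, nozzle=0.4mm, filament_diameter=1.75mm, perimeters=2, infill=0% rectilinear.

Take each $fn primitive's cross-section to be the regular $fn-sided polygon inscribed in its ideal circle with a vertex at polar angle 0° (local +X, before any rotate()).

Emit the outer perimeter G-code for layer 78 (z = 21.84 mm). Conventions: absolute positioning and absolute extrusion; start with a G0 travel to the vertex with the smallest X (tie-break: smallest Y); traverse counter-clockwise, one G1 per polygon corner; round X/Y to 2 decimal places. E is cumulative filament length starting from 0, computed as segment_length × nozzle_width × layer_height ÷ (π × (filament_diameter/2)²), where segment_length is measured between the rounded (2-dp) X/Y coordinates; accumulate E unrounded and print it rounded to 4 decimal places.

G0 X0.00 Y0.00 Z21.84
G1 X16.00 Y0.00 E0.7450
G1 X16.00 Y15.00 E1.4435
G1 X0.00 Y15.00 E2.1885
G1 X0.00 Y0.00 E2.8870

At z = 21.84 mm: the 16×15 cube contributes its full rectangle; the cylinder at (2.5, 1.5) is not intersected at this z (z outside [13.5, 21.5]); the cube at (15.5, 14.5) is absent (z outside [4.5, 8.5]); the cube at (6, 13.5) does not reach this height (z outside [-1.5, 9]); Taking the first minus the rest: none of the subtracted shapes is present at this height, so the 16×15 cube is unchanged — 1 connected region. The outline is a single polygon with 4 vertices. Extrusion per mm of travel: 0.4 × 0.28 / (π × 0.875²) = 0.046564. Accumulating E over each segment gives final E = 2.8870.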